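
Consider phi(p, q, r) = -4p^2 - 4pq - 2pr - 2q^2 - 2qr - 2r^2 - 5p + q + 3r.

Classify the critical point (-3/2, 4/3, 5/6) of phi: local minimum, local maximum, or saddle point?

The Hessian is constant: H = [[-8, -4, -2], [-4, -4, -2], [-2, -2, -4]].
Leading principal minors: Δ₁ = -8, Δ₂ = 16, Δ₃ = -48.
The minors alternate sign starting negative (−, +, −), so H is negative definite: a local maximum.

local maximum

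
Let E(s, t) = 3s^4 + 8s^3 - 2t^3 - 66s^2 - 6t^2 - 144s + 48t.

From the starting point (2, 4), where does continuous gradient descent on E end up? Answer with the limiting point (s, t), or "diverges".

diverges

E is separable, so gradient descent decouples: s follows -∂E/∂s, t follows -∂E/∂t.
∂E/∂s = 12(s - 3)(s + 1)(s + 4); at s=2 this is -216, so s increases.
∂E/∂t = -6(t - 2)(t + 4); at t=4 this is -96, so t increases.
The t-coordinate has no critical point in that direction and runs off to infinity.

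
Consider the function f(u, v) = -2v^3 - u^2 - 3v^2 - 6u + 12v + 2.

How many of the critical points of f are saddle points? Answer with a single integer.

f separates as a function of u plus a function of v, so ∇f=0 decouples.
∂f/∂u = -2(u + 3) = 0 at u ∈ {-3}; ∂f/∂v = -6(v - 1)(v + 2) = 0 at v ∈ {-2, 1}.
The Hessian is diagonal: diag(f_uu, f_vv). Second derivatives: f_uu(-3)=-2; f_vv(-2)=18, f_vv(1)=-18.
Saddle points occur where the two diagonal entries have opposite signs: (-3, -2). Count: 1.

1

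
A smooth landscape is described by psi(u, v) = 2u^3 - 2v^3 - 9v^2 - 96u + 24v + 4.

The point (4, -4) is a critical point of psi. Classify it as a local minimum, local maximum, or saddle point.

local minimum

The mixed partial ∂²psi/∂u∂v is 0, so the Hessian at any point is diag(psi_uu, psi_vv) = diag(12u, -6(2v + 3)).
At (4, -4): H = diag(48, 30).
Both eigenvalues are positive, so H is positive definite: a local minimum.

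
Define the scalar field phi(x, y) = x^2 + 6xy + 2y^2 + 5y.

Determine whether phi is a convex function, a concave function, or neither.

phi is quadratic, so its Hessian is the constant matrix H = [[2, 6], [6, 4]].
det(H) = -28, tr(H) = 6.
det(H) < 0, so H is indefinite: neither convex nor concave.

neither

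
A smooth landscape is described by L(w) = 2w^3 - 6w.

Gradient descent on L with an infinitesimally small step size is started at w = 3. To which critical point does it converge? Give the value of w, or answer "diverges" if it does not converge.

L'(w) = 6(w - 1)(w + 1), so L'(3) = 48.
Gradient descent moves in the -L' direction, i.e. w is decreasing.
The nearest critical point in that direction is w = 1, where L'' = 12 > 0 (a local minimum). The iterate converges there.

1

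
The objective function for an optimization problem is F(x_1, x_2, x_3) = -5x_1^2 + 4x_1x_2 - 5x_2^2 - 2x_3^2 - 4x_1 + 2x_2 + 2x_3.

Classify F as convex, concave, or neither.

concave

F is quadratic, so its Hessian is the constant matrix H = [[-10, 4, 0], [4, -10, 0], [0, 0, -4]].
Leading principal minors: -10, 84, -336.
Signs alternate −, +, − ⇒ H ≺ 0 ⇒ concave.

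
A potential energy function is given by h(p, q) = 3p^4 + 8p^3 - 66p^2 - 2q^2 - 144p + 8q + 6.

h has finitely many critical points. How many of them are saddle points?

2

h separates as a function of p plus a function of q, so ∇h=0 decouples.
∂h/∂p = 12(p - 3)(p + 1)(p + 4) = 0 at p ∈ {-4, -1, 3}; ∂h/∂q = -4(q - 2) = 0 at q ∈ {2}.
The Hessian is diagonal: diag(h_pp, h_qq). Second derivatives: h_pp(-4)=252, h_pp(-1)=-144, h_pp(3)=336; h_qq(2)=-4.
Saddle points occur where the two diagonal entries have opposite signs: (-4, 2), (3, 2). Count: 2.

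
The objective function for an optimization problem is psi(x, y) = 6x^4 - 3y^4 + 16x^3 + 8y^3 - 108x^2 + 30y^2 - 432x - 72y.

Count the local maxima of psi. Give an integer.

2

psi separates as a function of x plus a function of y, so ∇psi=0 decouples.
∂psi/∂x = 24(x - 3)(x + 2)(x + 3) = 0 at x ∈ {-3, -2, 3}; ∂psi/∂y = -12(y - 3)(y - 1)(y + 2) = 0 at y ∈ {-2, 1, 3}.
The Hessian is diagonal: diag(psi_xx, psi_yy). Second derivatives: psi_xx(-3)=144, psi_xx(-2)=-120, psi_xx(3)=720; psi_yy(-2)=-180, psi_yy(1)=72, psi_yy(3)=-120.
Local maxima occur where both diagonal entries negative: (-2, -2), (-2, 3). Count: 2.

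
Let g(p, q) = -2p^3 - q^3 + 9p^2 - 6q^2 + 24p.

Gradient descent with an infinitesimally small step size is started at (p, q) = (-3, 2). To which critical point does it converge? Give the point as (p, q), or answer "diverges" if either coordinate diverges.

diverges

g is separable, so gradient descent decouples: p follows -∂g/∂p, q follows -∂g/∂q.
∂g/∂p = -6(p - 4)(p + 1); at p=-3 this is -84, so p increases.
∂g/∂q = -3q(q + 4); at q=2 this is -36, so q increases.
The q-coordinate has no critical point in that direction and runs off to infinity.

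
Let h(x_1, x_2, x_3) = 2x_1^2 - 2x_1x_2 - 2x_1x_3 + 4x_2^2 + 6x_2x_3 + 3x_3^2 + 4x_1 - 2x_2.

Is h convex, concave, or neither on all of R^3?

convex

h is quadratic, so its Hessian is the constant matrix H = [[4, -2, -2], [-2, 8, 6], [-2, 6, 6]].
Leading principal minors: 4, 28, 40.
All positive ⇒ H ≻ 0 ⇒ convex.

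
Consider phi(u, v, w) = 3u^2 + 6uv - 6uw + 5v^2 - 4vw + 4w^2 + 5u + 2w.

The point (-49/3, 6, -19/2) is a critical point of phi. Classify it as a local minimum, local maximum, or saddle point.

The Hessian is constant: H = [[6, 6, -6], [6, 10, -4], [-6, -4, 8]].
Leading principal minors: Δ₁ = 6, Δ₂ = 24, Δ₃ = 24.
All leading minors are positive, so H is positive definite: a local minimum.

local minimum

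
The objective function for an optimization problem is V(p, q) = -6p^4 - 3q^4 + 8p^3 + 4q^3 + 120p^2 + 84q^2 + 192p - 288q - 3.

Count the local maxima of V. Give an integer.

V separates as a function of p plus a function of q, so ∇V=0 decouples.
∂V/∂p = -24(p - 4)(p + 1)(p + 2) = 0 at p ∈ {-2, -1, 4}; ∂V/∂q = -12(q - 3)(q - 2)(q + 4) = 0 at q ∈ {-4, 2, 3}.
The Hessian is diagonal: diag(V_pp, V_qq). Second derivatives: V_pp(-2)=-144, V_pp(-1)=120, V_pp(4)=-720; V_qq(-4)=-504, V_qq(2)=72, V_qq(3)=-84.
Local maxima occur where both diagonal entries negative: (-2, -4), (-2, 3), (4, -4), (4, 3). Count: 4.

4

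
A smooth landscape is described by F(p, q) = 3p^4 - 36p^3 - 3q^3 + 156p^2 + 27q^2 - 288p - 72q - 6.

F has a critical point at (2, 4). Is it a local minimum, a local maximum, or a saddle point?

The mixed partial ∂²F/∂p∂q is 0, so the Hessian at any point is diag(F_pp, F_qq) = diag(12(3p^2 - 18p + 26), 18(-q + 3)).
At (2, 4): H = diag(24, -18).
The eigenvalues have opposite signs, so H is indefinite: a saddle point.

saddle point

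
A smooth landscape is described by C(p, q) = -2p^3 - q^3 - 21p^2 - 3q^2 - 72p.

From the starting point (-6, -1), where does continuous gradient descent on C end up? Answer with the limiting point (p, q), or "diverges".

C is separable, so gradient descent decouples: p follows -∂C/∂p, q follows -∂C/∂q.
∂C/∂p = -6(p + 3)(p + 4); at p=-6 this is -36, so p increases.
∂C/∂q = -3q(q + 2); at q=-1 this is 3, so q decreases.
p converges to its nearest critical value -4 (a local min of the p-part); q converges to -2. The iterate converges to (-4, -2).

(-4, -2)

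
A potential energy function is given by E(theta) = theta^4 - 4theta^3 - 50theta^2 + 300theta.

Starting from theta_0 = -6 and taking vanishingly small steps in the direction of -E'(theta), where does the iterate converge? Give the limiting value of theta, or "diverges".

E'(theta) = 4(theta - 5)(theta - 3)(theta + 5), so E'(-6) = -396.
Gradient descent moves in the -E' direction, i.e. theta is increasing.
The nearest critical point in that direction is theta = -5, where E'' = 320 > 0 (a local minimum). The iterate converges there.

-5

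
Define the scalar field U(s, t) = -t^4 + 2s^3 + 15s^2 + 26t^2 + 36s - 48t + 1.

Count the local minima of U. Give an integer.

U separates as a function of s plus a function of t, so ∇U=0 decouples.
∂U/∂s = 6(s + 2)(s + 3) = 0 at s ∈ {-3, -2}; ∂U/∂t = -4(t - 3)(t - 1)(t + 4) = 0 at t ∈ {-4, 1, 3}.
The Hessian is diagonal: diag(U_ss, U_tt). Second derivatives: U_ss(-3)=-6, U_ss(-2)=6; U_tt(-4)=-140, U_tt(1)=40, U_tt(3)=-56.
Local minima occur where both diagonal entries positive: (-2, 1). Count: 1.

1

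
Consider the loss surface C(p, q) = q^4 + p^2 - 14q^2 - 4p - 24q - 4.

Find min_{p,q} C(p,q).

C(p,q) separates as A(p) + B(q) − 4, so its minimum is min A + min B − 4.
A'(p) = 2p - 4 vanishes at p ∈ {2}; B'(q) = 4(q - 3)(q + 1)(q + 2) vanishes at q ∈ {-2, -1, 3}.
Local minima of A (where A''>0): A(2)=-4. Local minima of B: B(-2)=8, B(3)=-117.
So the global minimum of C is A(2) + B(3) − 4 = -4 − 117 − 4 = -125, attained at (2, 3).

-125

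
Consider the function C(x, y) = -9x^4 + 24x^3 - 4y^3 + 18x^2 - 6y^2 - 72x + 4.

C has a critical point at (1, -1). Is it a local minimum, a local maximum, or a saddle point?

local minimum

The mixed partial ∂²C/∂x∂y is 0, so the Hessian at any point is diag(C_xx, C_yy) = diag(36(-3x^2 + 4x + 1), -12(2y + 1)).
At (1, -1): H = diag(72, 12).
Both eigenvalues are positive, so H is positive definite: a local minimum.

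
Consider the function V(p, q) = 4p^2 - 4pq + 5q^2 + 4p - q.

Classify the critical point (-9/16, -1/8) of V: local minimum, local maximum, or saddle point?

The Hessian of V is constant: H = [[8, -4], [-4, 10]].
det(H) = 8·10 − (-4)² = 64.
det(H) > 0 and tr(H) = 18 > 0, so H is positive definite and the point is a local minimum.

local minimum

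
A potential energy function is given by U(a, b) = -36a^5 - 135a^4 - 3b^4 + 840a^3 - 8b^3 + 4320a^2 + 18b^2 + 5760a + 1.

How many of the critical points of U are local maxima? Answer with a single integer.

4

U separates as a function of a plus a function of b, so ∇U=0 decouples.
∂U/∂a = -180(a - 4)(a + 1)(a + 2)(a + 4) = 0 at a ∈ {-4, -2, -1, 4}; ∂U/∂b = -12b(b - 1)(b + 3) = 0 at b ∈ {-3, 0, 1}.
The Hessian is diagonal: diag(U_aa, U_bb). Second derivatives: U_aa(-4)=8640, U_aa(-2)=-2160, U_aa(-1)=2700, U_aa(4)=-43200; U_bb(-3)=-144, U_bb(0)=36, U_bb(1)=-48.
Local maxima occur where both diagonal entries negative: (-2, -3), (-2, 1), (4, -3), (4, 1). Count: 4.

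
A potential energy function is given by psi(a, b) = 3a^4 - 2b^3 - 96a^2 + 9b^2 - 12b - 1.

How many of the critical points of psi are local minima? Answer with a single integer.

psi separates as a function of a plus a function of b, so ∇psi=0 decouples.
∂psi/∂a = 12a(a - 4)(a + 4) = 0 at a ∈ {-4, 0, 4}; ∂psi/∂b = -6(b - 2)(b - 1) = 0 at b ∈ {1, 2}.
The Hessian is diagonal: diag(psi_aa, psi_bb). Second derivatives: psi_aa(-4)=384, psi_aa(0)=-192, psi_aa(4)=384; psi_bb(1)=6, psi_bb(2)=-6.
Local minima occur where both diagonal entries positive: (-4, 1), (4, 1). Count: 2.

2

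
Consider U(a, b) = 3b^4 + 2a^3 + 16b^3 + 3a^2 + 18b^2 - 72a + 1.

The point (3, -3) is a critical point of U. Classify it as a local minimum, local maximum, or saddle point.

local minimum

The mixed partial ∂²U/∂a∂b is 0, so the Hessian at any point is diag(U_aa, U_bb) = diag(6(2a + 1), 12(3b^2 + 8b + 3)).
At (3, -3): H = diag(42, 72).
Both eigenvalues are positive, so H is positive definite: a local minimum.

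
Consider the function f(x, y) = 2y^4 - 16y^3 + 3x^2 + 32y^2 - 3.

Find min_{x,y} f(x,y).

f(x,y) separates as P(x) + Q(y) − 3, so its minimum is min P + min Q − 3.
P'(x) = 6x vanishes at x ∈ {0}; Q'(y) = 8y(y - 4)(y - 2) vanishes at y ∈ {0, 2, 4}.
Local minima of P (where P''>0): P(0)=0. Local minima of Q: Q(0)=0, Q(4)=0.
So the global minimum of f is P(0) + Q(0) − 3 = 0 + 0 − 3 = -3, attained at (0, 0).

-3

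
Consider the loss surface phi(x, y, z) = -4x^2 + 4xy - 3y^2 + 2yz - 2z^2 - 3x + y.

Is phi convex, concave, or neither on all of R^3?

concave

phi is quadratic, so its Hessian is the constant matrix H = [[-8, 4, 0], [4, -6, 2], [0, 2, -4]].
Leading principal minors: -8, 32, -96.
Signs alternate −, +, − ⇒ H ≺ 0 ⇒ concave.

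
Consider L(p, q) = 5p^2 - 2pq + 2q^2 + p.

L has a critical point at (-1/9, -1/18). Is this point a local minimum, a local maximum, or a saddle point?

local minimum

The Hessian of L is constant: H = [[10, -2], [-2, 4]].
det(H) = 10·4 − (-2)² = 36.
det(H) > 0 and tr(H) = 14 > 0, so H is positive definite and the point is a local minimum.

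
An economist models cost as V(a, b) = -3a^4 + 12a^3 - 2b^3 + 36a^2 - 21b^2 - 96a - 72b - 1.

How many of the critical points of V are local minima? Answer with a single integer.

1

V separates as a function of a plus a function of b, so ∇V=0 decouples.
∂V/∂a = -12(a - 4)(a - 1)(a + 2) = 0 at a ∈ {-2, 1, 4}; ∂V/∂b = -6(b + 3)(b + 4) = 0 at b ∈ {-4, -3}.
The Hessian is diagonal: diag(V_aa, V_bb). Second derivatives: V_aa(-2)=-216, V_aa(1)=108, V_aa(4)=-216; V_bb(-4)=6, V_bb(-3)=-6.
Local minima occur where both diagonal entries positive: (1, -4). Count: 1.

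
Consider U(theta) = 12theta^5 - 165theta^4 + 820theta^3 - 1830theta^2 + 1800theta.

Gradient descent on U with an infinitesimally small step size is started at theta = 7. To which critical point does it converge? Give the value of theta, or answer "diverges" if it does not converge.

U'(theta) = 60(theta - 5)(theta - 3)(theta - 2)(theta - 1), so U'(7) = 14400.
Gradient descent moves in the -U' direction, i.e. theta is decreasing.
The nearest critical point in that direction is theta = 5, where U'' = 1440 > 0 (a local minimum). The iterate converges there.

5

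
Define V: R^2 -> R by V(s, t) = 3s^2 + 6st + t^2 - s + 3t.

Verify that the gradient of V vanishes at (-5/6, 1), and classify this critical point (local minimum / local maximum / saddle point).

saddle point

∇V = (6s + 6t - 1, 6s + 2t + 3); substituting (-5/6, 1) gives ∇V = (0, 0), so (-5/6, 1) is indeed a critical point.
The Hessian of V is constant: H = [[6, 6], [6, 2]].
det(H) = 6·2 − 6² = -24.
Since det(H) < 0, H is indefinite and the critical point is a saddle point.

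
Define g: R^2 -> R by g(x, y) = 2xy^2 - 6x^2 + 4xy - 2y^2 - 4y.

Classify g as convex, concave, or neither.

neither

The term 2xy^2 is cubic, so the Hessian is not constant.
∂²g/∂y² = 4x - 4, which takes both signs as x varies (negative for sufficiently negative x). A diagonal entry of the Hessian changing sign means the Hessian is neither positive- nor negative-semidefinite on all of R^2.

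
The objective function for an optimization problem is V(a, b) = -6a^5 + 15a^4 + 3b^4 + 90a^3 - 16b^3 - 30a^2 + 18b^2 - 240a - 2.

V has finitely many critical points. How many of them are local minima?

V separates as a function of a plus a function of b, so ∇V=0 decouples.
∂V/∂a = -30(a - 4)(a - 1)(a + 1)(a + 2) = 0 at a ∈ {-2, -1, 1, 4}; ∂V/∂b = 12b(b - 3)(b - 1) = 0 at b ∈ {0, 1, 3}.
The Hessian is diagonal: diag(V_aa, V_bb). Second derivatives: V_aa(-2)=540, V_aa(-1)=-300, V_aa(1)=540, V_aa(4)=-2700; V_bb(0)=36, V_bb(1)=-24, V_bb(3)=72.
Local minima occur where both diagonal entries positive: (-2, 0), (-2, 3), (1, 0), (1, 3). Count: 4.

4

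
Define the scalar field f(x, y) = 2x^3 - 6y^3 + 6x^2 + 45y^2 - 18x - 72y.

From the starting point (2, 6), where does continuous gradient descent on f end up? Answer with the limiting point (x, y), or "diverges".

diverges

f is separable, so gradient descent decouples: x follows -∂f/∂x, y follows -∂f/∂y.
∂f/∂x = 6(x - 1)(x + 3); at x=2 this is 30, so x decreases.
∂f/∂y = -18(y - 4)(y - 1); at y=6 this is -180, so y increases.
The y-coordinate has no critical point in that direction and runs off to infinity.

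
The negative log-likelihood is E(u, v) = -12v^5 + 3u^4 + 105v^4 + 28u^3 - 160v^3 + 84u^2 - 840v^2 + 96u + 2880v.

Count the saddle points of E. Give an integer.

6

E separates as a function of u plus a function of v, so ∇E=0 decouples.
∂E/∂u = 12(u + 1)(u + 2)(u + 4) = 0 at u ∈ {-4, -2, -1}; ∂E/∂v = -60(v - 4)(v - 3)(v - 2)(v + 2) = 0 at v ∈ {-2, 2, 3, 4}.
The Hessian is diagonal: diag(E_uu, E_vv). Second derivatives: E_uu(-4)=72, E_uu(-2)=-24, E_uu(-1)=36; E_vv(-2)=7200, E_vv(2)=-480, E_vv(3)=300, E_vv(4)=-720.
Saddle points occur where the two diagonal entries have opposite signs: (-4, 2), (-4, 4), (-2, -2), (-2, 3), (-1, 2), (-1, 4). Count: 6.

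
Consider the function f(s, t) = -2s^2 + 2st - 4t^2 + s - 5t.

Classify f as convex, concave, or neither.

concave

f is quadratic, so its Hessian is the constant matrix H = [[-4, 2], [2, -8]].
det(H) = 28, tr(H) = -12.
det(H) > 0 and tr(H) < 0, so H is negative definite everywhere: concave.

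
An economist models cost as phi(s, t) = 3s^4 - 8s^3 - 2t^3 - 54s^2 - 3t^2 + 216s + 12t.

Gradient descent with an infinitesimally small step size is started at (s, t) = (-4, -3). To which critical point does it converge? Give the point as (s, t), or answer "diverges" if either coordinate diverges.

phi is separable, so gradient descent decouples: s follows -∂phi/∂s, t follows -∂phi/∂t.
∂phi/∂s = 12(s - 3)(s - 2)(s + 3); at s=-4 this is -504, so s increases.
∂phi/∂t = -6(t - 1)(t + 2); at t=-3 this is -24, so t increases.
s converges to its nearest critical value -3 (a local min of the s-part); t converges to -2. The iterate converges to (-3, -2).

(-3, -2)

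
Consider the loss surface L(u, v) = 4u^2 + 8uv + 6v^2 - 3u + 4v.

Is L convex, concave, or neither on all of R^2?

convex

L is quadratic, so its Hessian is the constant matrix H = [[8, 8], [8, 12]].
det(H) = 32, tr(H) = 20.
det(H) > 0 and tr(H) > 0, so H is positive definite everywhere: convex.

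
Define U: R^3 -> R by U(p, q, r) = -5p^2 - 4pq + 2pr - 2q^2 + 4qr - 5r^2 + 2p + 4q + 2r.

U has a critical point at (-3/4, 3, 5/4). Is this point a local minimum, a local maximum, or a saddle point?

The Hessian is constant: H = [[-10, -4, 2], [-4, -4, 4], [2, 4, -10]].
Leading principal minors: Δ₁ = -10, Δ₂ = 24, Δ₃ = -128.
The minors alternate sign starting negative (−, +, −), so H is negative definite: a local maximum.

local maximum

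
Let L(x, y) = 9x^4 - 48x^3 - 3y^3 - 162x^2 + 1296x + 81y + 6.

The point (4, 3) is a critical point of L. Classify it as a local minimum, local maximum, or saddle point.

saddle point

The mixed partial ∂²L/∂x∂y is 0, so the Hessian at any point is diag(L_xx, L_yy) = diag(36(3x^2 - 8x - 9), -18y).
At (4, 3): H = diag(252, -54).
The eigenvalues have opposite signs, so H is indefinite: a saddle point.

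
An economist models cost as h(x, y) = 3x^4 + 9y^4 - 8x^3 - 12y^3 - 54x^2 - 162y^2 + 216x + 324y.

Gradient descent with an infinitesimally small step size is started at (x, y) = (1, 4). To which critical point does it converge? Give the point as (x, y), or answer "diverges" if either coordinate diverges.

h is separable, so gradient descent decouples: x follows -∂h/∂x, y follows -∂h/∂y.
∂h/∂x = 12(x - 3)(x - 2)(x + 3); at x=1 this is 96, so x decreases.
∂h/∂y = 36(y - 3)(y - 1)(y + 3); at y=4 this is 756, so y decreases.
x converges to its nearest critical value -3 (a local min of the x-part); y converges to 3. The iterate converges to (-3, 3).

(-3, 3)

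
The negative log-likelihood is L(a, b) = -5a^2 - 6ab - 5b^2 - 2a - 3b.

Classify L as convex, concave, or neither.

L is quadratic, so its Hessian is the constant matrix H = [[-10, -6], [-6, -10]].
det(H) = 64, tr(H) = -20.
det(H) > 0 and tr(H) < 0, so H is negative definite everywhere: concave.

concave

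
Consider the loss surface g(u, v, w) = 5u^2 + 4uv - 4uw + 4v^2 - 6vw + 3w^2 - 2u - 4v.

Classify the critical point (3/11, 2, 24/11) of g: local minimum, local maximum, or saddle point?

local minimum

The Hessian is constant: H = [[10, 4, -4], [4, 8, -6], [-4, -6, 6]].
Leading principal minors: Δ₁ = 10, Δ₂ = 64, Δ₃ = 88.
All leading minors are positive, so H is positive definite: a local minimum.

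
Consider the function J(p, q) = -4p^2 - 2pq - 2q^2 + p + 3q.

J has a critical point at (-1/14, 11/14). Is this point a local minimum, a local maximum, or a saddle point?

The Hessian of J is constant: H = [[-8, -2], [-2, -4]].
det(H) = (-8)·(-4) − (-2)² = 28.
det(H) > 0 and tr(H) = -12 < 0, so H is negative definite and the point is a local maximum.

local maximum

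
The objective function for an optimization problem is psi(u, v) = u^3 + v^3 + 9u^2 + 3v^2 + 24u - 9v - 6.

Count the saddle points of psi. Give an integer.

psi separates as a function of u plus a function of v, so ∇psi=0 decouples.
∂psi/∂u = 3(u + 2)(u + 4) = 0 at u ∈ {-4, -2}; ∂psi/∂v = 3(v - 1)(v + 3) = 0 at v ∈ {-3, 1}.
The Hessian is diagonal: diag(psi_uu, psi_vv). Second derivatives: psi_uu(-4)=-6, psi_uu(-2)=6; psi_vv(-3)=-12, psi_vv(1)=12.
Saddle points occur where the two diagonal entries have opposite signs: (-4, 1), (-2, -3). Count: 2.

2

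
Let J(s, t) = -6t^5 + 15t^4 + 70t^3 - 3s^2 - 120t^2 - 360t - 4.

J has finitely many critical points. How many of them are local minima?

J separates as a function of s plus a function of t, so ∇J=0 decouples.
∂J/∂s = -6s = 0 at s ∈ {0}; ∂J/∂t = -30(t - 3)(t - 2)(t + 1)(t + 2) = 0 at t ∈ {-2, -1, 2, 3}.
The Hessian is diagonal: diag(J_ss, J_tt). Second derivatives: J_ss(0)=-6; J_tt(-2)=600, J_tt(-1)=-360, J_tt(2)=360, J_tt(3)=-600.
Local minima occur where both diagonal entries positive: none. Count: 0.

0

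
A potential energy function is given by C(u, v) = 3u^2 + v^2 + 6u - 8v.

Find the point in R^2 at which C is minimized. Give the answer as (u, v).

(-1, 4)

C(u,v) separates as P(u) + Q(v), so its minimum is min P + min Q.
P'(u) = 6u + 6 vanishes at u ∈ {-1}; Q'(v) = 2v - 8 vanishes at v ∈ {4}.
Local minima of P (where P''>0): P(-1)=-3. Local minima of Q: Q(4)=-16.
So the global minimum of C is P(-1) + Q(4) = -3 − 16 = -19, attained at (-1, 4).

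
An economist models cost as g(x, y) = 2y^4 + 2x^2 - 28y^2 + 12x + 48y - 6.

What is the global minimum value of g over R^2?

-258

g(x,y) separates as P(x) + Q(y) − 6, so its minimum is min P + min Q − 6.
P'(x) = 4x + 12 vanishes at x ∈ {-3}; Q'(y) = 8(y - 2)(y - 1)(y + 3) vanishes at y ∈ {-3, 1, 2}.
Local minima of P (where P''>0): P(-3)=-18. Local minima of Q: Q(-3)=-234, Q(2)=16.
So the global minimum of g is P(-3) + Q(-3) − 6 = -18 − 234 − 6 = -258, attained at (-3, -3).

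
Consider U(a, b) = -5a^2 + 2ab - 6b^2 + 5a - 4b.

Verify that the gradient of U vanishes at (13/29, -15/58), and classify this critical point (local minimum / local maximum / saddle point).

∇U = (-10a + 2b + 5, 2a - 12b - 4); substituting (13/29, -15/58) gives ∇U = (0, 0), so (13/29, -15/58) is indeed a critical point.
The Hessian of U is constant: H = [[-10, 2], [2, -12]].
det(H) = (-10)·(-12) − 2² = 116.
det(H) > 0 and tr(H) = -22 < 0, so H is negative definite and the point is a local maximum.

local maximum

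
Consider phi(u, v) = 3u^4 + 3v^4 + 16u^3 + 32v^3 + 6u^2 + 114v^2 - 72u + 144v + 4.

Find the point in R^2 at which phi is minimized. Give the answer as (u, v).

(1, -1)

phi(u,v) separates as P(u) + Q(v) + 4, so its minimum is min P + min Q + 4.
P'(u) = 12(u - 1)(u + 2)(u + 3) vanishes at u ∈ {-3, -2, 1}; Q'(v) = 12(v + 1)(v + 3)(v + 4) vanishes at v ∈ {-4, -3, -1}.
Local minima of P (where P''>0): P(-3)=81, P(1)=-47. Local minima of Q: Q(-4)=-32, Q(-1)=-59.
So the global minimum of phi is P(1) + Q(-1) + 4 = -47 − 59 + 4 = -102, attained at (1, -1).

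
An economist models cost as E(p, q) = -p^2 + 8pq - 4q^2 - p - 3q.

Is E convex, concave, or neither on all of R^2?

E is quadratic, so its Hessian is the constant matrix H = [[-2, 8], [8, -8]].
det(H) = -48, tr(H) = -10.
det(H) < 0, so H is indefinite: neither convex nor concave.

neither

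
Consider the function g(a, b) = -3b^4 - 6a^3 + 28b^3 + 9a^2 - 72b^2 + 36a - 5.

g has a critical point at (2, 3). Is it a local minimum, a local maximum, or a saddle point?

saddle point

The mixed partial ∂²g/∂a∂b is 0, so the Hessian at any point is diag(g_aa, g_bb) = diag(18(-2a + 1), 12(-3b^2 + 14b - 12)).
At (2, 3): H = diag(-54, 36).
The eigenvalues have opposite signs, so H is indefinite: a saddle point.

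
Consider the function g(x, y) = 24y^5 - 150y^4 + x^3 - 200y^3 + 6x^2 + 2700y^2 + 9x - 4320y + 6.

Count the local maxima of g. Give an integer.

2

g separates as a function of x plus a function of y, so ∇g=0 decouples.
∂g/∂x = 3(x + 1)(x + 3) = 0 at x ∈ {-3, -1}; ∂g/∂y = 120(y - 4)(y - 3)(y - 1)(y + 3) = 0 at y ∈ {-3, 1, 3, 4}.
The Hessian is diagonal: diag(g_xx, g_yy). Second derivatives: g_xx(-3)=-6, g_xx(-1)=6; g_yy(-3)=-20160, g_yy(1)=2880, g_yy(3)=-1440, g_yy(4)=2520.
Local maxima occur where both diagonal entries negative: (-3, -3), (-3, 3). Count: 2.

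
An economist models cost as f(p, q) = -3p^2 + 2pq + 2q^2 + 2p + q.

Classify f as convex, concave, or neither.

f is quadratic, so its Hessian is the constant matrix H = [[-6, 2], [2, 4]].
det(H) = -28, tr(H) = -2.
det(H) < 0, so H is indefinite: neither convex nor concave.

neither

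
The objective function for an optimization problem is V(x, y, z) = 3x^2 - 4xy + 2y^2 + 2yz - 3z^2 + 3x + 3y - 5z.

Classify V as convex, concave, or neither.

neither

V is quadratic, so its Hessian is the constant matrix H = [[6, -4, 0], [-4, 4, 2], [0, 2, -6]].
Leading principal minors: 6, 8, -72.
Neither pattern holds ⇒ H is indefinite ⇒ neither convex nor concave.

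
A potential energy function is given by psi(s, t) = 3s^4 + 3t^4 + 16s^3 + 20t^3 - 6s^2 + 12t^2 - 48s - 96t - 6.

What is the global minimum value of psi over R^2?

-227

psi(s,t) separates as P(s) + Q(t) − 6, so its minimum is min P + min Q − 6.
P'(s) = 12(s - 1)(s + 1)(s + 4) vanishes at s ∈ {-4, -1, 1}; Q'(t) = 12(t - 1)(t + 2)(t + 4) vanishes at t ∈ {-4, -2, 1}.
Local minima of P (where P''>0): P(-4)=-160, P(1)=-35. Local minima of Q: Q(-4)=64, Q(1)=-61.
So the global minimum of psi is P(-4) + Q(1) − 6 = -160 − 61 − 6 = -227, attained at (-4, 1).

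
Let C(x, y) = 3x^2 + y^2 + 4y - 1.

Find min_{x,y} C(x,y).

-5

C(x,y) separates as P(x) + Q(y) − 1, so its minimum is min P + min Q − 1.
P'(x) = 6x vanishes at x ∈ {0}; Q'(y) = 2y + 4 vanishes at y ∈ {-2}.
Local minima of P (where P''>0): P(0)=0. Local minima of Q: Q(-2)=-4.
So the global minimum of C is P(0) + Q(-2) − 1 = 0 − 4 − 1 = -5, attained at (0, -2).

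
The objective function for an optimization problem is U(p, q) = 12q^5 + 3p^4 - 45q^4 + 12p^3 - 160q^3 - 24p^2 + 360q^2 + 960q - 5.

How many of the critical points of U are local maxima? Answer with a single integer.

U separates as a function of p plus a function of q, so ∇U=0 decouples.
∂U/∂p = 12p(p - 1)(p + 4) = 0 at p ∈ {-4, 0, 1}; ∂U/∂q = 60(q - 4)(q - 2)(q + 1)(q + 2) = 0 at q ∈ {-2, -1, 2, 4}.
The Hessian is diagonal: diag(U_pp, U_qq). Second derivatives: U_pp(-4)=240, U_pp(0)=-48, U_pp(1)=60; U_qq(-2)=-1440, U_qq(-1)=900, U_qq(2)=-1440, U_qq(4)=3600.
Local maxima occur where both diagonal entries negative: (0, -2), (0, 2). Count: 2.

2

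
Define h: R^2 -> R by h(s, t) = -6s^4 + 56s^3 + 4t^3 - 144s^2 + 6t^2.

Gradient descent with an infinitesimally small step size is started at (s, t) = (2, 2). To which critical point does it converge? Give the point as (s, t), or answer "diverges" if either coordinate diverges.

h is separable, so gradient descent decouples: s follows -∂h/∂s, t follows -∂h/∂t.
∂h/∂s = -24s(s - 4)(s - 3); at s=2 this is -96, so s increases.
∂h/∂t = 12t(t + 1); at t=2 this is 72, so t decreases.
s converges to its nearest critical value 3 (a local min of the s-part); t converges to 0. The iterate converges to (3, 0).

(3, 0)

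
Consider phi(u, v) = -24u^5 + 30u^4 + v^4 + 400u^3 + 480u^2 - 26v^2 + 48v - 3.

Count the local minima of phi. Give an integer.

phi separates as a function of u plus a function of v, so ∇phi=0 decouples.
∂phi/∂u = -120u(u - 4)(u + 1)(u + 2) = 0 at u ∈ {-2, -1, 0, 4}; ∂phi/∂v = 4(v - 3)(v - 1)(v + 4) = 0 at v ∈ {-4, 1, 3}.
The Hessian is diagonal: diag(phi_uu, phi_vv). Second derivatives: phi_uu(-2)=1440, phi_uu(-1)=-600, phi_uu(0)=960, phi_uu(4)=-14400; phi_vv(-4)=140, phi_vv(1)=-40, phi_vv(3)=56.
Local minima occur where both diagonal entries positive: (-2, -4), (-2, 3), (0, -4), (0, 3). Count: 4.

4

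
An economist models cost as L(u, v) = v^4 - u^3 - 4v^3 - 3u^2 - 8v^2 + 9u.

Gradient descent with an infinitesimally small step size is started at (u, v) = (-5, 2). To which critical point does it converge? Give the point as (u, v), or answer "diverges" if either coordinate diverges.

(-3, 4)

L is separable, so gradient descent decouples: u follows -∂L/∂u, v follows -∂L/∂v.
∂L/∂u = -3(u - 1)(u + 3); at u=-5 this is -36, so u increases.
∂L/∂v = 4v(v - 4)(v + 1); at v=2 this is -48, so v increases.
u converges to its nearest critical value -3 (a local min of the u-part); v converges to 4. The iterate converges to (-3, 4).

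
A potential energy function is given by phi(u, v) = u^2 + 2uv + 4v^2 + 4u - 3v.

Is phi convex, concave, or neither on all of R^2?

convex

phi is quadratic, so its Hessian is the constant matrix H = [[2, 2], [2, 8]].
det(H) = 12, tr(H) = 10.
det(H) > 0 and tr(H) > 0, so H is positive definite everywhere: convex.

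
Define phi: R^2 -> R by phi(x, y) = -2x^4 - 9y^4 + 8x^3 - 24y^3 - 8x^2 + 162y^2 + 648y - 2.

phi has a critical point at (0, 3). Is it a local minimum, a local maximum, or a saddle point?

The mixed partial ∂²phi/∂x∂y is 0, so the Hessian at any point is diag(phi_xx, phi_yy) = diag(8(-3x^2 + 6x - 2), 36(-3y^2 - 4y + 9)).
At (0, 3): H = diag(-16, -1080).
Both eigenvalues are negative, so H is negative definite: a local maximum.

local maximum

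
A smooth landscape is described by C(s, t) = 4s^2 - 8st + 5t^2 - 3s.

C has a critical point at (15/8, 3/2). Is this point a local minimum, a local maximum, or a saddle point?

The Hessian of C is constant: H = [[8, -8], [-8, 10]].
det(H) = 8·10 − (-8)² = 16.
det(H) > 0 and tr(H) = 18 > 0, so H is positive definite and the point is a local minimum.

local minimum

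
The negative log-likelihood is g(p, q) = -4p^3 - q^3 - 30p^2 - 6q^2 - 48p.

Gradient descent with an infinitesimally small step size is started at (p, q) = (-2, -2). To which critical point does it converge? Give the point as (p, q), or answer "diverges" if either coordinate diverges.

(-4, -4)

g is separable, so gradient descent decouples: p follows -∂g/∂p, q follows -∂g/∂q.
∂g/∂p = -12(p + 1)(p + 4); at p=-2 this is 24, so p decreases.
∂g/∂q = -3q(q + 4); at q=-2 this is 12, so q decreases.
p converges to its nearest critical value -4 (a local min of the p-part); q converges to -4. The iterate converges to (-4, -4).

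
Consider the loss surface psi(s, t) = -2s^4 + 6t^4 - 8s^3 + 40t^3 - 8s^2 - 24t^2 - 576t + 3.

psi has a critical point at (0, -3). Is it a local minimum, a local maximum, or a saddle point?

The mixed partial ∂²psi/∂s∂t is 0, so the Hessian at any point is diag(psi_ss, psi_tt) = diag(-8(3s^2 + 6s + 2), 24(3t^2 + 10t - 2)).
At (0, -3): H = diag(-16, -120).
Both eigenvalues are negative, so H is negative definite: a local maximum.

local maximum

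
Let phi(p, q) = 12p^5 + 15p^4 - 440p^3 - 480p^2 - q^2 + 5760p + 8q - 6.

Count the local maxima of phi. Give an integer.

phi separates as a function of p plus a function of q, so ∇phi=0 decouples.
∂phi/∂p = 60(p - 4)(p - 2)(p + 3)(p + 4) = 0 at p ∈ {-4, -3, 2, 4}; ∂phi/∂q = -2(q - 4) = 0 at q ∈ {4}.
The Hessian is diagonal: diag(phi_pp, phi_qq). Second derivatives: phi_pp(-4)=-2880, phi_pp(-3)=2100, phi_pp(2)=-3600, phi_pp(4)=6720; phi_qq(4)=-2.
Local maxima occur where both diagonal entries negative: (-4, 4), (2, 4). Count: 2.

2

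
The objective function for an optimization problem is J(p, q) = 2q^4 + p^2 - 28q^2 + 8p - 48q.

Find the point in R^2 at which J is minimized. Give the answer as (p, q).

J(p,q) separates as A(p) + B(q), so its minimum is min A + min B.
A'(p) = 2p + 8 vanishes at p ∈ {-4}; B'(q) = 8(q - 3)(q + 1)(q + 2) vanishes at q ∈ {-2, -1, 3}.
Local minima of A (where A''>0): A(-4)=-16. Local minima of B: B(-2)=16, B(3)=-234.
So the global minimum of J is A(-4) + B(3) = -16 − 234 = -250, attained at (-4, 3).

(-4, 3)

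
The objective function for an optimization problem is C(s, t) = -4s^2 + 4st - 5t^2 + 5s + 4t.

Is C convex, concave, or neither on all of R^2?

C is quadratic, so its Hessian is the constant matrix H = [[-8, 4], [4, -10]].
det(H) = 64, tr(H) = -18.
det(H) > 0 and tr(H) < 0, so H is negative definite everywhere: concave.

concave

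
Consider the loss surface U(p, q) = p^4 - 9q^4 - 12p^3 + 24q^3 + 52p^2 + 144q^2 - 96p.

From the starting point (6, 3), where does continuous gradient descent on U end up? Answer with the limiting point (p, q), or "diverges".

(4, 0)

U is separable, so gradient descent decouples: p follows -∂U/∂p, q follows -∂U/∂q.
∂U/∂p = 4(p - 4)(p - 3)(p - 2); at p=6 this is 96, so p decreases.
∂U/∂q = -36q(q - 4)(q + 2); at q=3 this is 540, so q decreases.
p converges to its nearest critical value 4 (a local min of the p-part); q converges to 0. The iterate converges to (4, 0).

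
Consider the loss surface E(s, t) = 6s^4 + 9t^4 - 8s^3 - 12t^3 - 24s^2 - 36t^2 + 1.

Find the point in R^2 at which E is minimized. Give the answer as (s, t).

(2, 2)

E(s,t) separates as P(s) + Q(t) + 1, so its minimum is min P + min Q + 1.
P'(s) = 24s(s - 2)(s + 1) vanishes at s ∈ {-1, 0, 2}; Q'(t) = 36t(t - 2)(t + 1) vanishes at t ∈ {-1, 0, 2}.
Local minima of P (where P''>0): P(-1)=-10, P(2)=-64. Local minima of Q: Q(-1)=-15, Q(2)=-96.
So the global minimum of E is P(2) + Q(2) + 1 = -64 − 96 + 1 = -159, attained at (2, 2).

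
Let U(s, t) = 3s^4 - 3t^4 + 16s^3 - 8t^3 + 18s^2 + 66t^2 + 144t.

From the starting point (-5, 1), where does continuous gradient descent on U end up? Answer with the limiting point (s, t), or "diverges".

(-3, -1)

U is separable, so gradient descent decouples: s follows -∂U/∂s, t follows -∂U/∂t.
∂U/∂s = 12s(s + 1)(s + 3); at s=-5 this is -480, so s increases.
∂U/∂t = -12(t - 3)(t + 1)(t + 4); at t=1 this is 240, so t decreases.
s converges to its nearest critical value -3 (a local min of the s-part); t converges to -1. The iterate converges to (-3, -1).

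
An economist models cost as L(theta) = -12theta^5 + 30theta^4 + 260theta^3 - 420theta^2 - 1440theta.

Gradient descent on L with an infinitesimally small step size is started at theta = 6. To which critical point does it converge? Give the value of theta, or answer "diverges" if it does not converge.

diverges

L'(theta) = -60(theta - 4)(theta - 2)(theta + 1)(theta + 3), so L'(6) = -30240.
Gradient descent moves in the -L' direction, i.e. theta is increasing.
There is no critical point above theta=6, and L' keeps the same sign, so the iterate runs off to +∞.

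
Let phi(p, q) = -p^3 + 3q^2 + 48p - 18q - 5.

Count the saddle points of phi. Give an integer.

1

phi separates as a function of p plus a function of q, so ∇phi=0 decouples.
∂phi/∂p = -3(p - 4)(p + 4) = 0 at p ∈ {-4, 4}; ∂phi/∂q = 6(q - 3) = 0 at q ∈ {3}.
The Hessian is diagonal: diag(phi_pp, phi_qq). Second derivatives: phi_pp(-4)=24, phi_pp(4)=-24; phi_qq(3)=6.
Saddle points occur where the two diagonal entries have opposite signs: (4, 3). Count: 1.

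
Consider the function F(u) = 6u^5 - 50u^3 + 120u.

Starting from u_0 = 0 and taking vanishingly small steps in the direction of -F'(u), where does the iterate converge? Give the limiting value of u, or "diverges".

F'(u) = 30(u - 2)(u - 1)(u + 1)(u + 2), so F'(0) = 120.
Gradient descent moves in the -F' direction, i.e. u is decreasing.
The nearest critical point in that direction is u = -1, where F'' = 180 > 0 (a local minimum). The iterate converges there.

-1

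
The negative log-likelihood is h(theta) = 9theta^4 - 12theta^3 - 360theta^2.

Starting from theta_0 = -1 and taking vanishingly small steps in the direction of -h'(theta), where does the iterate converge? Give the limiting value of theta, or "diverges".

-4

h'(theta) = 36theta(theta - 5)(theta + 4), so h'(-1) = 648.
Gradient descent moves in the -h' direction, i.e. theta is decreasing.
The nearest critical point in that direction is theta = -4, where h'' = 1296 > 0 (a local minimum). The iterate converges there.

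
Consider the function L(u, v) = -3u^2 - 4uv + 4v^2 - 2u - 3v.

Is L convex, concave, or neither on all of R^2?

L is quadratic, so its Hessian is the constant matrix H = [[-6, -4], [-4, 8]].
det(H) = -64, tr(H) = 2.
det(H) < 0, so H is indefinite: neither convex nor concave.

neither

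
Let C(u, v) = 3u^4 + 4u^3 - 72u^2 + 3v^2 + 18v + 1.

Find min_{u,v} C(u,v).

C(u,v) separates as P(u) + Q(v) + 1, so its minimum is min P + min Q + 1.
P'(u) = 12u(u - 3)(u + 4) vanishes at u ∈ {-4, 0, 3}; Q'(v) = 6v + 18 vanishes at v ∈ {-3}.
Local minima of P (where P''>0): P(-4)=-640, P(3)=-297. Local minima of Q: Q(-3)=-27.
So the global minimum of C is P(-4) + Q(-3) + 1 = -640 − 27 + 1 = -666, attained at (-4, -3).

-666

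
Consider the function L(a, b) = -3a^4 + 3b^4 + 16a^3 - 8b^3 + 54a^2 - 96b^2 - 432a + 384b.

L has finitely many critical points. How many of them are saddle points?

5

L separates as a function of a plus a function of b, so ∇L=0 decouples.
∂L/∂a = -12(a - 4)(a - 3)(a + 3) = 0 at a ∈ {-3, 3, 4}; ∂L/∂b = 12(b - 4)(b - 2)(b + 4) = 0 at b ∈ {-4, 2, 4}.
The Hessian is diagonal: diag(L_aa, L_bb). Second derivatives: L_aa(-3)=-504, L_aa(3)=72, L_aa(4)=-84; L_bb(-4)=576, L_bb(2)=-144, L_bb(4)=192.
Saddle points occur where the two diagonal entries have opposite signs: (-3, -4), (-3, 4), (3, 2), (4, -4), (4, 4). Count: 5.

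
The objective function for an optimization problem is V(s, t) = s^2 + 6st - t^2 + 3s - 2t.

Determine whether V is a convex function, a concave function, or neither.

V is quadratic, so its Hessian is the constant matrix H = [[2, 6], [6, -2]].
det(H) = -40, tr(H) = 0.
det(H) < 0, so H is indefinite: neither convex nor concave.

neither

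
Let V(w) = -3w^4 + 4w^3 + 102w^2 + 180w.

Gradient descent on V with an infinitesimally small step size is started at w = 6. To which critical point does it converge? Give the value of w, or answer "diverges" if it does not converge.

diverges

V'(w) = -12(w - 5)(w + 1)(w + 3), so V'(6) = -756.
Gradient descent moves in the -V' direction, i.e. w is increasing.
There is no critical point above w=6, and V' keeps the same sign, so the iterate runs off to +∞.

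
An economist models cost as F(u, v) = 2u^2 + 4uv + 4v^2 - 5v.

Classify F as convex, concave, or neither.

F is quadratic, so its Hessian is the constant matrix H = [[4, 4], [4, 8]].
det(H) = 16, tr(H) = 12.
det(H) > 0 and tr(H) > 0, so H is positive definite everywhere: convex.

convex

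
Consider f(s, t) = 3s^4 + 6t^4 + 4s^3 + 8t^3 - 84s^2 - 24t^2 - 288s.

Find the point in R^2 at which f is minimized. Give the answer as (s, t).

f(s,t) separates as P(s) + Q(t), so its minimum is min P + min Q.
P'(s) = 12(s - 4)(s + 2)(s + 3) vanishes at s ∈ {-3, -2, 4}; Q'(t) = 24t(t - 1)(t + 2) vanishes at t ∈ {-2, 0, 1}.
Local minima of P (where P''>0): P(-3)=243, P(4)=-1472. Local minima of Q: Q(-2)=-64, Q(1)=-10.
So the global minimum of f is P(4) + Q(-2) = -1472 − 64 = -1536, attained at (4, -2).

(4, -2)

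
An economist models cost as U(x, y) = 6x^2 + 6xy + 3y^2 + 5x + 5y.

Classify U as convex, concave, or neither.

convex

U is quadratic, so its Hessian is the constant matrix H = [[12, 6], [6, 6]].
det(H) = 36, tr(H) = 18.
det(H) > 0 and tr(H) > 0, so H is positive definite everywhere: convex.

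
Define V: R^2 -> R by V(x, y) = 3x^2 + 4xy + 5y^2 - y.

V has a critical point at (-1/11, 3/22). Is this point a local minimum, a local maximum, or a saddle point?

local minimum

The Hessian of V is constant: H = [[6, 4], [4, 10]].
det(H) = 6·10 − 4² = 44.
det(H) > 0 and tr(H) = 16 > 0, so H is positive definite and the point is a local minimum.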